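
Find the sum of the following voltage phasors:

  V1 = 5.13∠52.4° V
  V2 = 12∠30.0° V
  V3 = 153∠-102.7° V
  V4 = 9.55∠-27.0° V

Step 1 — Convert each phasor to rectangular form:
  V1 = 5.13·(cos(52.4°) + j·sin(52.4°)) = 3.13 + j4.064 V
  V2 = 12·(cos(30.0°) + j·sin(30.0°)) = 10.39 + j6 V
  V3 = 153·(cos(-102.7°) + j·sin(-102.7°)) = -33.64 - j149.3 V
  V4 = 9.55·(cos(-27.0°) + j·sin(-27.0°)) = 8.509 - j4.336 V
Step 2 — Sum components: V_total = -11.61 - j143.5 V.
Step 3 — Convert to polar: |V_total| = 144 V, ∠V_total = -94.6°.

V_total = 144∠-94.6° V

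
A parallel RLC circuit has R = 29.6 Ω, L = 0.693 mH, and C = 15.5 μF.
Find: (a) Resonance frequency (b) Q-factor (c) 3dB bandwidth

Step 1 — Resonance: ω₀ = 1/√(LC) = 1/√(0.000693·1.55e-05) = 9649 rad/s.
Step 2 — f₀ = ω₀/(2π) = 1536 Hz.
Step 3 — Parallel Q: Q = R/(ω₀L) = 29.6/(9649·0.000693) = 4.427.
Step 4 — Bandwidth: Δω = ω₀/Q = 2180 rad/s; BW = Δω/(2π) = 346.9 Hz.

(a) f₀ = 1536 Hz  (b) Q = 4.427  (c) BW = 346.9 Hz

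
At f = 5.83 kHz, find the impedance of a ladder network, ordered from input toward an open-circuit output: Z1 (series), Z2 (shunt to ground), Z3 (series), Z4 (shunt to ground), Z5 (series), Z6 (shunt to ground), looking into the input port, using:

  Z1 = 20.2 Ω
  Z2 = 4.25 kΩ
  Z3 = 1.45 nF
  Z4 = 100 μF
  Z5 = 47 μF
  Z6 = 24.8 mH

Step 1 — Angular frequency: ω = 2π·f = 2π·5830 = 3.663e+04 rad/s.
Step 2 — Component impedances:
  Z1: Z = R = 20.2 Ω
  Z2: Z = R = 4250 Ω
  Z3: Z = 1/(jωC) = -j/(ω·C) = 0 - j1.883e+04 Ω
  Z4: Z = 1/(jωC) = -j/(ω·C) = 0 - j0.273 Ω
  Z5: Z = 1/(jωC) = -j/(ω·C) = 0 - j0.5808 Ω
  Z6: Z = jωL = j·3.663e+04·0.0248 = 0 + j908.4 Ω
Step 3 — Ladder network (open output): work backward from the far end, alternating series and parallel combinations. Z_in = 4064 - j912.9 Ω = 4165∠-12.7° Ω.

Z = 4064 - j912.9 Ω = 4165∠-12.7° Ω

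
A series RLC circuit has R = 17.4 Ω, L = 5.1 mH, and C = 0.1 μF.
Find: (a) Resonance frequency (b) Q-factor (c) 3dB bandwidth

Step 1 — Resonance: ω₀ = 1/√(LC) = 1/√(0.0051·1e-07) = 4.428e+04 rad/s.
Step 2 — f₀ = ω₀/(2π) = 7047 Hz.
Step 3 — Series Q: Q = ω₀L/R = 4.428e+04·0.0051/17.4 = 12.98.
Step 4 — Bandwidth: Δω = ω₀/Q = 3412 rad/s; BW = Δω/(2π) = 543 Hz.

(a) f₀ = 7047 Hz  (b) Q = 12.98  (c) BW = 543 Hz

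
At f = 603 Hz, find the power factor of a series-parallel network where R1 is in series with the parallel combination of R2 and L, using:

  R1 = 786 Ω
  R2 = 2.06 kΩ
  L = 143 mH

Step 1 — Angular frequency: ω = 2π·f = 2π·603 = 3789 rad/s.
Step 2 — Component impedances:
  R1: Z = R = 786 Ω
  R2: Z = R = 2060 Ω
  L: Z = jωL = j·3789·0.143 = 0 + j541.8 Ω
Step 3 — Parallel branch: R2 || L = 1/(1/R2 + 1/L) = 133.3 + j506.7 Ω.
Step 4 — Series with R1: Z_total = R1 + (R2 || L) = 919.3 + j506.7 Ω = 1050∠28.9° Ω.
Step 5 — Power factor: PF = cos(φ) = Re(Z)/|Z| = 919.28/1049.7 = 0.8758.
Step 6 — Type: Im(Z) = 506.7 ⇒ lagging (phase φ = 28.9°).

PF = 0.8758 (lagging, φ = 28.9°)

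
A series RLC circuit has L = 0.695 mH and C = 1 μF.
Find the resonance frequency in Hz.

Step 1 — Resonance condition Im(Z)=0 gives ω₀ = 1/√(LC).
Step 2 — ω₀ = 1/√(0.000695·1e-06) = 3.793e+04 rad/s.
Step 3 — f₀ = ω₀/(2π) = 6037 Hz.

f₀ = 6037 Hz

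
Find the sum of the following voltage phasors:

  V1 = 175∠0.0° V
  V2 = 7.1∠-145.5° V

Step 1 — Convert each phasor to rectangular form:
  V1 = 175·(cos(0.0°) + j·sin(0.0°)) = 175 V
  V2 = 7.1·(cos(-145.5°) + j·sin(-145.5°)) = -5.851 - j4.021 V
Step 2 — Sum components: V_total = 169.1 - j4.021 V.
Step 3 — Convert to polar: |V_total| = 169.2 V, ∠V_total = -1.4°.

V_total = 169.2∠-1.4° V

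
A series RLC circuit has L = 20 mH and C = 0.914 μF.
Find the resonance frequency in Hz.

Step 1 — Resonance condition Im(Z)=0 gives ω₀ = 1/√(LC).
Step 2 — ω₀ = 1/√(0.02·9.14e-07) = 7396 rad/s.
Step 3 — f₀ = ω₀/(2π) = 1177 Hz.

f₀ = 1177 Hz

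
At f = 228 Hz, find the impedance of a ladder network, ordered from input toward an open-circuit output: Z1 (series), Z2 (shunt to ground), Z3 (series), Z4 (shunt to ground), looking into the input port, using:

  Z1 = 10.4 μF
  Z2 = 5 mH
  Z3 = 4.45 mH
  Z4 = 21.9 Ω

Step 1 — Angular frequency: ω = 2π·f = 2π·228 = 1433 rad/s.
Step 2 — Component impedances:
  Z1: Z = 1/(jωC) = -j/(ω·C) = 0 - j67.12 Ω
  Z2: Z = jωL = j·1433·0.005 = 0 + j7.163 Ω
  Z3: Z = jωL = j·1433·0.00445 = 0 + j6.375 Ω
  Z4: Z = R = 21.9 Ω
Step 3 — Ladder network (open output): work backward from the far end, alternating series and parallel combinations. Z_in = 1.695 - j61 Ω = 61.03∠-88.4° Ω.

Z = 1.695 - j61 Ω = 61.03∠-88.4° Ω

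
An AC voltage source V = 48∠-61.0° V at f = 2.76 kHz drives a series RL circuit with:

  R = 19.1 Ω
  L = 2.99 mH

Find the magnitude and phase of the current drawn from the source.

Step 1 — Angular frequency: ω = 2π·f = 2π·2760 = 1.734e+04 rad/s.
Step 2 — Component impedances:
  R: Z = R = 19.1 Ω
  L: Z = jωL = j·1.734e+04·0.00299 = 0 + j51.85 Ω
Step 3 — Series combination: Z_total = R + L = 19.1 + j51.85 Ω = 55.26∠69.8° Ω.
Step 4 — Source phasor: V = 48∠-61.0° V = 23.27 - j41.98 V.
Step 5 — Ohm's law: I = V / Z_total = (23.27 - j41.98) / (19.1 + j51.85) = -0.5674 - j0.6578 A.
Step 6 — Convert to polar: |I| = 0.8687 A, ∠I = -130.8°.

I = 0.8687∠-130.8° A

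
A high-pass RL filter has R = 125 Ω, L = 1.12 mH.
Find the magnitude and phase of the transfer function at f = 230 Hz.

Step 1 — Angular frequency: ω = 2π·230 = 1445 rad/s.
Step 2 — Transfer function: H(jω) = jωL/(R + jωL).
Step 3 — Numerator jωL = j·1.619; denominator R + jωL = 125 + j1.619.
Step 4 — H = 0.0001676 + j0.01295.
Step 5 — Magnitude: |H| = 0.01295 (-37.8 dB); phase: φ = 89.3°.

|H| = 0.01295 (-37.8 dB), φ = 89.3°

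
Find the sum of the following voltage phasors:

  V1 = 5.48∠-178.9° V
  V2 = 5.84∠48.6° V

Step 1 — Convert each phasor to rectangular form:
  V1 = 5.48·(cos(-178.9°) + j·sin(-178.9°)) = -5.479 - j0.1052 V
  V2 = 5.84·(cos(48.6°) + j·sin(48.6°)) = 3.862 + j4.381 V
Step 2 — Sum components: V_total = -1.617 + j4.275 V.
Step 3 — Convert to polar: |V_total| = 4.571 V, ∠V_total = 110.7°.

V_total = 4.571∠110.7° V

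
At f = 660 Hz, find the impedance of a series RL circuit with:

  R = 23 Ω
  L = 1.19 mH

Step 1 — Angular frequency: ω = 2π·f = 2π·660 = 4147 rad/s.
Step 2 — Component impedances:
  R: Z = R = 23 Ω
  L: Z = jωL = j·4147·0.00119 = 0 + j4.935 Ω
Step 3 — Series combination: Z_total = R + L = 23 + j4.935 Ω = 23.52∠12.1° Ω.

Z = 23 + j4.935 Ω = 23.52∠12.1° Ω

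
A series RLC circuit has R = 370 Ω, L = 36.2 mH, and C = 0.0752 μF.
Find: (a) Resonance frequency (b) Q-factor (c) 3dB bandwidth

Step 1 — Resonance: ω₀ = 1/√(LC) = 1/√(0.0362·7.52e-08) = 1.917e+04 rad/s.
Step 2 — f₀ = ω₀/(2π) = 3050 Hz.
Step 3 — Series Q: Q = ω₀L/R = 1.917e+04·0.0362/370 = 1.875.
Step 4 — Bandwidth: Δω = ω₀/Q = 1.022e+04 rad/s; BW = Δω/(2π) = 1627 Hz.

(a) f₀ = 3050 Hz  (b) Q = 1.875  (c) BW = 1627 Hz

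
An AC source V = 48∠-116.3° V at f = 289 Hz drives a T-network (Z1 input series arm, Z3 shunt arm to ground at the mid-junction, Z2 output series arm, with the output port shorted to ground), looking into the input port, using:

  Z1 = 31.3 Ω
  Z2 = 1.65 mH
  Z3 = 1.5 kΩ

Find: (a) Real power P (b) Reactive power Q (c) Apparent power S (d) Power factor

Step 1 — Angular frequency: ω = 2π·f = 2π·289 = 1816 rad/s.
Step 2 — Component impedances:
  Z1: Z = R = 31.3 Ω
  Z2: Z = jωL = j·1816·0.00165 = 0 + j2.996 Ω
  Z3: Z = R = 1500 Ω
Step 3 — With the output port shorted to ground, the output series arm Z2 runs from the junction to ground; the shunt arm Z3 also runs from the junction to ground. They appear in parallel: Z3 || Z2 = 0.005985 + j2.996 Ω.
Step 4 — Series with input arm Z1: Z_in = Z1 + (Z3 || Z2) = 31.31 + j2.996 Ω = 31.45∠5.5° Ω.
Step 5 — Source phasor: V = 48∠-116.3° V = -21.27 - j43.03 V.
Step 6 — Current: I = V / Z = -0.8035 - j1.298 A = 1.526∠-121.8° A.
Step 7 — Complex power: S = V·I* = 72.93 + j6.98 VA.
Step 8 — Real power: P = Re(S) = 72.93 W.
Step 9 — Reactive power: Q = Im(S) = 6.98 VAR.
Step 10 — Apparent power: |S| = 73.26 VA.
Step 11 — Power factor: PF = P/|S| = 0.9955 (lagging).

(a) P = 72.93 W  (b) Q = 6.98 VAR  (c) S = 73.26 VA  (d) PF = 0.9955 (lagging)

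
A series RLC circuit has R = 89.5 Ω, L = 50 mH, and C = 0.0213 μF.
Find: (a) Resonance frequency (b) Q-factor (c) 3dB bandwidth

Step 1 — Resonance condition Im(Z)=0 gives ω₀ = 1/√(LC).
Step 2 — ω₀ = 1/√(0.05·2.13e-08) = 3.064e+04 rad/s.
Step 3 — f₀ = ω₀/(2π) = 4877 Hz.
Step 4 — Series Q: Q = ω₀L/R = 3.064e+04·0.05/89.5 = 17.12.
Step 5 — 3dB bandwidth: Δω = ω₀/Q = 1790 rad/s; BW = Δω/(2π) = 284.9 Hz.

(a) f₀ = 4877 Hz  (b) Q = 17.12  (c) BW = 284.9 Hz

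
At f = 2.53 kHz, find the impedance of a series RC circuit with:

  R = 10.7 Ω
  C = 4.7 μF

Step 1 — Angular frequency: ω = 2π·f = 2π·2530 = 1.59e+04 rad/s.
Step 2 — Component impedances:
  R: Z = R = 10.7 Ω
  C: Z = 1/(jωC) = -j/(ω·C) = 0 - j13.38 Ω
Step 3 — Series combination: Z_total = R + C = 10.7 - j13.38 Ω = 17.14∠-51.4° Ω.

Z = 10.7 - j13.38 Ω = 17.14∠-51.4° Ω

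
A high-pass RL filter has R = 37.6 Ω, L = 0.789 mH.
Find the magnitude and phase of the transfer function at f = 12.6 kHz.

Step 1 — Angular frequency: ω = 2π·1.26e+04 = 7.917e+04 rad/s.
Step 2 — Transfer function: H(jω) = jωL/(R + jωL).
Step 3 — Numerator jωL = j·62.46; denominator R + jωL = 37.6 + j62.46.
Step 4 — H = 0.734 + j0.4418.
Step 5 — Magnitude: |H| = 0.8568 (-1.3 dB); phase: φ = 31.0°.

|H| = 0.8568 (-1.3 dB), φ = 31.0°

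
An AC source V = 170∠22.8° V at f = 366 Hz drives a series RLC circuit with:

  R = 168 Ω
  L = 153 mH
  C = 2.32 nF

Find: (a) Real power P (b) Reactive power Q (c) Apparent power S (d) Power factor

Step 1 — Angular frequency: ω = 2π·f = 2π·366 = 2300 rad/s.
Step 2 — Component impedances:
  R: Z = R = 168 Ω
  L: Z = jωL = j·2300·0.153 = 0 + j351.8 Ω
  C: Z = 1/(jωC) = -j/(ω·C) = 0 - j1.874e+05 Ω
Step 3 — Series combination: Z_total = R + L + C = 168 - j1.871e+05 Ω = 1.871e+05∠-89.9° Ω.
Step 4 — Source phasor: V = 170∠22.8° V = 156.7 + j65.88 V.
Step 5 — Current: I = V / Z = -0.0003514 + j0.000838 A = 0.0009087∠112.7° A.
Step 6 — Complex power: S = V·I* = 0.0001387 - j0.1545 VA.
Step 7 — Real power: P = Re(S) = 0.0001387 W.
Step 8 — Reactive power: Q = Im(S) = -0.1545 VAR.
Step 9 — Apparent power: |S| = 0.1545 VA.
Step 10 — Power factor: PF = P/|S| = 0.000898 (leading).

(a) P = 0.0001387 W  (b) Q = -0.1545 VAR  (c) S = 0.1545 VA  (d) PF = 0.000898 (leading)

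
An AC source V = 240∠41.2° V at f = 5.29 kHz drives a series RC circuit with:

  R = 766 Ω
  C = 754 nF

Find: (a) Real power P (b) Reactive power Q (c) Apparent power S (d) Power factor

Step 1 — Angular frequency: ω = 2π·f = 2π·5290 = 3.324e+04 rad/s.
Step 2 — Component impedances:
  R: Z = R = 766 Ω
  C: Z = 1/(jωC) = -j/(ω·C) = 0 - j39.9 Ω
Step 3 — Series combination: Z_total = R + C = 766 - j39.9 Ω = 767∠-3.0° Ω.
Step 4 — Source phasor: V = 240∠41.2° V = 180.6 + j158.1 V.
Step 5 — Current: I = V / Z = 0.2244 + j0.2181 A = 0.3129∠44.2° A.
Step 6 — Complex power: S = V·I* = 74.99 - j3.906 VA.
Step 7 — Real power: P = Re(S) = 74.99 W.
Step 8 — Reactive power: Q = Im(S) = -3.906 VAR.
Step 9 — Apparent power: |S| = 75.09 VA.
Step 10 — Power factor: PF = P/|S| = 0.9986 (leading).

(a) P = 74.99 W  (b) Q = -3.906 VAR  (c) S = 75.09 VA  (d) PF = 0.9986 (leading)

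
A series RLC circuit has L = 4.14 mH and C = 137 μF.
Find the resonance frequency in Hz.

Step 1 — Resonance condition Im(Z)=0 gives ω₀ = 1/√(LC).
Step 2 — ω₀ = 1/√(0.00414·0.000137) = 1328 rad/s.
Step 3 — f₀ = ω₀/(2π) = 211.3 Hz.

f₀ = 211.3 Hz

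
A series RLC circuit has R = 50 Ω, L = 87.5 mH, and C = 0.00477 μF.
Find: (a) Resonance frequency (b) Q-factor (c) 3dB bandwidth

Step 1 — Resonance condition Im(Z)=0 gives ω₀ = 1/√(LC).
Step 2 — ω₀ = 1/√(0.0875·4.77e-09) = 4.895e+04 rad/s.
Step 3 — f₀ = ω₀/(2π) = 7790 Hz.
Step 4 — Series Q: Q = ω₀L/R = 4.895e+04·0.0875/50 = 85.66.
Step 5 — 3dB bandwidth: Δω = ω₀/Q = 571.4 rad/s; BW = Δω/(2π) = 90.95 Hz.

(a) f₀ = 7790 Hz  (b) Q = 85.66  (c) BW = 90.95 Hz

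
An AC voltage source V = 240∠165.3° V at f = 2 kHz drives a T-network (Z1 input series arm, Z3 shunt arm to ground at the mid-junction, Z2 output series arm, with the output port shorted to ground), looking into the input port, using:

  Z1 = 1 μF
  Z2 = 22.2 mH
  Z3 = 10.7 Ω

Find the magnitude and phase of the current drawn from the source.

Step 1 — Angular frequency: ω = 2π·f = 2π·2000 = 1.257e+04 rad/s.
Step 2 — Component impedances:
  Z1: Z = 1/(jωC) = -j/(ω·C) = 0 - j79.58 Ω
  Z2: Z = jωL = j·1.257e+04·0.0222 = 0 + j279 Ω
  Z3: Z = R = 10.7 Ω
Step 3 — With the output port shorted to ground, the output series arm Z2 runs from the junction to ground; the shunt arm Z3 also runs from the junction to ground. They appear in parallel: Z3 || Z2 = 10.68 + j0.4098 Ω.
Step 4 — Series with input arm Z1: Z_in = Z1 + (Z3 || Z2) = 10.68 - j79.17 Ω = 79.89∠-82.3° Ω.
Step 5 — Source phasor: V = 240∠165.3° V = -232.1 + j60.9 V.
Step 6 — Ohm's law: I = V / Z_total = (-232.1 + j60.9) / (10.68 - j79.17) = -1.144 - j2.778 A.
Step 7 — Convert to polar: |I| = 3.004 A, ∠I = -112.4°.

I = 3.004∠-112.4° A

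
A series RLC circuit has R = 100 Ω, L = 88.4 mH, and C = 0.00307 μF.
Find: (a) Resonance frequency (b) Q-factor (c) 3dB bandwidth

Step 1 — Resonance: ω₀ = 1/√(LC) = 1/√(0.0884·3.07e-09) = 6.07e+04 rad/s.
Step 2 — f₀ = ω₀/(2π) = 9661 Hz.
Step 3 — Series Q: Q = ω₀L/R = 6.07e+04·0.0884/100 = 53.66.
Step 4 — Bandwidth: Δω = ω₀/Q = 1131 rad/s; BW = Δω/(2π) = 180 Hz.

(a) f₀ = 9661 Hz  (b) Q = 53.66  (c) BW = 180 Hz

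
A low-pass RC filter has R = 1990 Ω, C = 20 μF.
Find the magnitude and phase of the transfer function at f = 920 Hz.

Step 1 — Angular frequency: ω = 2π·920 = 5781 rad/s.
Step 2 — Transfer function: H(jω) = 1/(1 + jωRC).
Step 3 — Denominator: 1 + jωRC = 1 + j·5781·1990·2e-05 = 1 + j230.1.
Step 4 — H = 1.889e-05 - j0.004347.
Step 5 — Magnitude: |H| = 0.004347 (-47.2 dB); phase: φ = -89.8°.

|H| = 0.004347 (-47.2 dB), φ = -89.8°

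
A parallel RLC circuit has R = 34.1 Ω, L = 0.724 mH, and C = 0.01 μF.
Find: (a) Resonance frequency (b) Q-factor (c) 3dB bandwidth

Step 1 — Resonance: ω₀ = 1/√(LC) = 1/√(0.000724·1e-08) = 3.716e+05 rad/s.
Step 2 — f₀ = ω₀/(2π) = 5.915e+04 Hz.
Step 3 — Parallel Q: Q = R/(ω₀L) = 34.1/(3.716e+05·0.000724) = 0.1267.
Step 4 — Bandwidth: Δω = ω₀/Q = 2.933e+06 rad/s; BW = Δω/(2π) = 4.667e+05 Hz.

(a) f₀ = 5.915e+04 Hz  (b) Q = 0.1267  (c) BW = 4.667e+05 Hz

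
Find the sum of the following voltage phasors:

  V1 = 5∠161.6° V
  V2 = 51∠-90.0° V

Step 1 — Convert each phasor to rectangular form:
  V1 = 5·(cos(161.6°) + j·sin(161.6°)) = -4.744 + j1.578 V
  V2 = 51·(cos(-90.0°) + j·sin(-90.0°)) = 0 - j51 V
Step 2 — Sum components: V_total = -4.744 - j49.42 V.
Step 3 — Convert to polar: |V_total| = 49.65 V, ∠V_total = -95.5°.

V_total = 49.65∠-95.5° V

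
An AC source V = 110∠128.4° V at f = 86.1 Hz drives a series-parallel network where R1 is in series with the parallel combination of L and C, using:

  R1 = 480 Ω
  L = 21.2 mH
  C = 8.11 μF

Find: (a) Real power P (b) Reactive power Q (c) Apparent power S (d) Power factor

Step 1 — Angular frequency: ω = 2π·f = 2π·86.1 = 541 rad/s.
Step 2 — Component impedances:
  R1: Z = R = 480 Ω
  L: Z = jωL = j·541·0.0212 = 0 + j11.47 Ω
  C: Z = 1/(jωC) = -j/(ω·C) = 0 - j227.9 Ω
Step 3 — Parallel branch: L || C = 1/(1/L + 1/C) = 0 + j12.08 Ω.
Step 4 — Series with R1: Z_total = R1 + (L || C) = 480 + j12.08 Ω = 480.2∠1.4° Ω.
Step 5 — Source phasor: V = 110∠128.4° V = -68.33 + j86.21 V.
Step 6 — Current: I = V / Z = -0.1377 + j0.1831 A = 0.2291∠127.0° A.
Step 7 — Complex power: S = V·I* = 25.19 + j0.6338 VA.
Step 8 — Real power: P = Re(S) = 25.19 W.
Step 9 — Reactive power: Q = Im(S) = 0.6338 VAR.
Step 10 — Apparent power: |S| = 25.2 VA.
Step 11 — Power factor: PF = P/|S| = 0.9997 (lagging).

(a) P = 25.19 W  (b) Q = 0.6338 VAR  (c) S = 25.2 VA  (d) PF = 0.9997 (lagging)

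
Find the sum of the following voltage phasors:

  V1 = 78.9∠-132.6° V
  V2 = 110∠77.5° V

Step 1 — Convert each phasor to rectangular form:
  V1 = 78.9·(cos(-132.6°) + j·sin(-132.6°)) = -53.41 - j58.08 V
  V2 = 110·(cos(77.5°) + j·sin(77.5°)) = 23.81 + j107.4 V
Step 2 — Sum components: V_total = -29.6 + j49.31 V.
Step 3 — Convert to polar: |V_total| = 57.51 V, ∠V_total = 121.0°.

V_total = 57.51∠121.0° V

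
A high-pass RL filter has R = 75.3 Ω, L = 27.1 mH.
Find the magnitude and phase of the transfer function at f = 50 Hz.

Step 1 — Angular frequency: ω = 2π·50 = 314.2 rad/s.
Step 2 — Transfer function: H(jω) = jωL/(R + jωL).
Step 3 — Numerator jωL = j·8.514; denominator R + jωL = 75.3 + j8.514.
Step 4 — H = 0.01262 + j0.1116.
Step 5 — Magnitude: |H| = 0.1123 (-19.0 dB); phase: φ = 83.5°.

|H| = 0.1123 (-19.0 dB), φ = 83.5°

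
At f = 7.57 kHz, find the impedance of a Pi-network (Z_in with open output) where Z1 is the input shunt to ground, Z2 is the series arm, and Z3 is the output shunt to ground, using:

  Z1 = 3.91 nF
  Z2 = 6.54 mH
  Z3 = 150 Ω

Step 1 — Angular frequency: ω = 2π·f = 2π·7570 = 4.756e+04 rad/s.
Step 2 — Component impedances:
  Z1: Z = 1/(jωC) = -j/(ω·C) = 0 - j5377 Ω
  Z2: Z = jωL = j·4.756e+04·0.00654 = 0 + j311.1 Ω
  Z3: Z = R = 150 Ω
Step 3 — With open output, the series arm Z2 and the output shunt Z3 appear in series to ground: Z2 + Z3 = 150 + j311.1 Ω.
Step 4 — Parallel with input shunt Z1: Z_in = Z1 || (Z2 + Z3) = 168.8 + j325.2 Ω = 366.4∠62.6° Ω.

Z = 168.8 + j325.2 Ω = 366.4∠62.6° Ω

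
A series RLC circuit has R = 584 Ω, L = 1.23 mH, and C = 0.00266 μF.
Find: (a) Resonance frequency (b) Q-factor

Step 1 — Resonance condition Im(Z)=0 gives ω₀ = 1/√(LC).
Step 2 — ω₀ = 1/√(0.00123·2.66e-09) = 5.528e+05 rad/s.
Step 3 — f₀ = ω₀/(2π) = 8.799e+04 Hz.
Step 4 — Series Q: Q = ω₀L/R = 5.528e+05·0.00123/584 = 1.164.

(a) f₀ = 8.799e+04 Hz  (b) Q = 1.164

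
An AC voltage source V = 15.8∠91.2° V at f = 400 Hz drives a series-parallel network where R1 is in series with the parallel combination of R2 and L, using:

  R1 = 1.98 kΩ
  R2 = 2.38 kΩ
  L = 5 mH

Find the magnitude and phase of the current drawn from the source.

Step 1 — Angular frequency: ω = 2π·f = 2π·400 = 2513 rad/s.
Step 2 — Component impedances:
  R1: Z = R = 1980 Ω
  R2: Z = R = 2380 Ω
  L: Z = jωL = j·2513·0.005 = 0 + j12.57 Ω
Step 3 — Parallel branch: R2 || L = 1/(1/R2 + 1/L) = 0.06635 + j12.57 Ω.
Step 4 — Series with R1: Z_total = R1 + (R2 || L) = 1980 + j12.57 Ω = 1980∠0.4° Ω.
Step 5 — Source phasor: V = 15.8∠91.2° V = -0.3309 + j15.8 V.
Step 6 — Ohm's law: I = V / Z_total = (-0.3309 + j15.8) / (1980 + j12.57) = -0.0001165 + j0.007979 A.
Step 7 — Convert to polar: |I| = 0.007979 A, ∠I = 90.8°.

I = 0.007979∠90.8° A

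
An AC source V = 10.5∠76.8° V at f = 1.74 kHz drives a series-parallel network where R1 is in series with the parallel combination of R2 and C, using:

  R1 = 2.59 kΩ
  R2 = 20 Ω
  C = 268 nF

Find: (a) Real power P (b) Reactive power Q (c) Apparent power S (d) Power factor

Step 1 — Angular frequency: ω = 2π·f = 2π·1740 = 1.093e+04 rad/s.
Step 2 — Component impedances:
  R1: Z = R = 2590 Ω
  R2: Z = R = 20 Ω
  C: Z = 1/(jωC) = -j/(ω·C) = 0 - j341.3 Ω
Step 3 — Parallel branch: R2 || C = 1/(1/R2 + 1/C) = 19.93 - j1.168 Ω.
Step 4 — Series with R1: Z_total = R1 + (R2 || C) = 2610 - j1.168 Ω = 2610∠-0.0° Ω.
Step 5 — Source phasor: V = 10.5∠76.8° V = 2.398 + j10.22 V.
Step 6 — Current: I = V / Z = 0.0009169 + j0.003917 A = 0.004023∠76.8° A.
Step 7 — Complex power: S = V·I* = 0.04224 - j1.89e-05 VA.
Step 8 — Real power: P = Re(S) = 0.04224 W.
Step 9 — Reactive power: Q = Im(S) = -1.89e-05 VAR.
Step 10 — Apparent power: |S| = 0.04224 VA.
Step 11 — Power factor: PF = P/|S| = 1 (leading).

(a) P = 0.04224 W  (b) Q = -1.89e-05 VAR  (c) S = 0.04224 VA  (d) PF = 1 (leading)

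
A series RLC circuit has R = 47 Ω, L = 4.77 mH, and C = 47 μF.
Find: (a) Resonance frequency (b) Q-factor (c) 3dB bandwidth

Step 1 — Resonance condition Im(Z)=0 gives ω₀ = 1/√(LC).
Step 2 — ω₀ = 1/√(0.00477·4.7e-05) = 2112 rad/s.
Step 3 — f₀ = ω₀/(2π) = 336.1 Hz.
Step 4 — Series Q: Q = ω₀L/R = 2112·0.00477/47 = 0.2143.
Step 5 — 3dB bandwidth: Δω = ω₀/Q = 9853 rad/s; BW = Δω/(2π) = 1568 Hz.

(a) f₀ = 336.1 Hz  (b) Q = 0.2143  (c) BW = 1568 Hz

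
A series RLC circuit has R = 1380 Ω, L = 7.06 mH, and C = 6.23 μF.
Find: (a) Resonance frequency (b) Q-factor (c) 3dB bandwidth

Step 1 — Resonance condition Im(Z)=0 gives ω₀ = 1/√(LC).
Step 2 — ω₀ = 1/√(0.00706·6.23e-06) = 4768 rad/s.
Step 3 — f₀ = ω₀/(2π) = 758.9 Hz.
Step 4 — Series Q: Q = ω₀L/R = 4768·0.00706/1380 = 0.02439.
Step 5 — 3dB bandwidth: Δω = ω₀/Q = 1.955e+05 rad/s; BW = Δω/(2π) = 3.111e+04 Hz.

(a) f₀ = 758.9 Hz  (b) Q = 0.02439  (c) BW = 3.111e+04 Hz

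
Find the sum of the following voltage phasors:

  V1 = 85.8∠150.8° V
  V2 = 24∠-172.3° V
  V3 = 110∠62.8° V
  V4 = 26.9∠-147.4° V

Step 1 — Convert each phasor to rectangular form:
  V1 = 85.8·(cos(150.8°) + j·sin(150.8°)) = -74.9 + j41.86 V
  V2 = 24·(cos(-172.3°) + j·sin(-172.3°)) = -23.78 - j3.216 V
  V3 = 110·(cos(62.8°) + j·sin(62.8°)) = 50.28 + j97.84 V
  V4 = 26.9·(cos(-147.4°) + j·sin(-147.4°)) = -22.66 - j14.49 V
Step 2 — Sum components: V_total = -71.06 + j122 V.
Step 3 — Convert to polar: |V_total| = 141.2 V, ∠V_total = 120.2°.

V_total = 141.2∠120.2° V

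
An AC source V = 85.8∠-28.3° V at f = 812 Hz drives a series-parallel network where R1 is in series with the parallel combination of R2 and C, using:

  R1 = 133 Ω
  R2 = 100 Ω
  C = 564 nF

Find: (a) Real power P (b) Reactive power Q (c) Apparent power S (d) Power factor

Step 1 — Angular frequency: ω = 2π·f = 2π·812 = 5102 rad/s.
Step 2 — Component impedances:
  R1: Z = R = 133 Ω
  R2: Z = R = 100 Ω
  C: Z = 1/(jωC) = -j/(ω·C) = 0 - j347.5 Ω
Step 3 — Parallel branch: R2 || C = 1/(1/R2 + 1/C) = 92.35 - j26.57 Ω.
Step 4 — Series with R1: Z_total = R1 + (R2 || C) = 225.4 - j26.57 Ω = 226.9∠-6.7° Ω.
Step 5 — Source phasor: V = 85.8∠-28.3° V = 75.54 - j40.68 V.
Step 6 — Current: I = V / Z = 0.3516 - j0.139 A = 0.3781∠-21.6° A.
Step 7 — Complex power: S = V·I* = 32.22 - j3.799 VA.
Step 8 — Real power: P = Re(S) = 32.22 W.
Step 9 — Reactive power: Q = Im(S) = -3.799 VAR.
Step 10 — Apparent power: |S| = 32.44 VA.
Step 11 — Power factor: PF = P/|S| = 0.9931 (leading).

(a) P = 32.22 W  (b) Q = -3.799 VAR  (c) S = 32.44 VA  (d) PF = 0.9931 (leading)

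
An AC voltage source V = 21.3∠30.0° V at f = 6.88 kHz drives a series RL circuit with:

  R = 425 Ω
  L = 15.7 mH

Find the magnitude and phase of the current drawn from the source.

Step 1 — Angular frequency: ω = 2π·f = 2π·6880 = 4.323e+04 rad/s.
Step 2 — Component impedances:
  R: Z = R = 425 Ω
  L: Z = jωL = j·4.323e+04·0.0157 = 0 + j678.7 Ω
Step 3 — Series combination: Z_total = R + L = 425 + j678.7 Ω = 800.8∠57.9° Ω.
Step 4 — Source phasor: V = 21.3∠30.0° V = 18.45 + j10.65 V.
Step 5 — Ohm's law: I = V / Z_total = (18.45 + j10.65) / (425 + j678.7) = 0.0235 - j0.01246 A.
Step 6 — Convert to polar: |I| = 0.0266 A, ∠I = -27.9°.

I = 0.0266∠-27.9° A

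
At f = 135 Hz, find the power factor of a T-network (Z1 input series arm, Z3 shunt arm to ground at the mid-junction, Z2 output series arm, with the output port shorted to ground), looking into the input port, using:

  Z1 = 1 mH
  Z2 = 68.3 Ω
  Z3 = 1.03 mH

Step 1 — Angular frequency: ω = 2π·f = 2π·135 = 848.2 rad/s.
Step 2 — Component impedances:
  Z1: Z = jωL = j·848.2·0.001 = 0 + j0.8482 Ω
  Z2: Z = R = 68.3 Ω
  Z3: Z = jωL = j·848.2·0.00103 = 0 + j0.8737 Ω
Step 3 — With the output port shorted to ground, the output series arm Z2 runs from the junction to ground; the shunt arm Z3 also runs from the junction to ground. They appear in parallel: Z3 || Z2 = 0.01117 + j0.8735 Ω.
Step 4 — Series with input arm Z1: Z_in = Z1 + (Z3 || Z2) = 0.01117 + j1.722 Ω = 1.722∠89.6° Ω.
Step 5 — Power factor: PF = cos(φ) = Re(Z)/|Z| = 0.011174/1.7218 = 0.00649.
Step 6 — Type: Im(Z) = 1.722 ⇒ lagging (phase φ = 89.6°).

PF = 0.00649 (lagging, φ = 89.6°)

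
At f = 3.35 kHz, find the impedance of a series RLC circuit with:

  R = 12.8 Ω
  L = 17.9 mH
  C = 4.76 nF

Step 1 — Angular frequency: ω = 2π·f = 2π·3350 = 2.105e+04 rad/s.
Step 2 — Component impedances:
  R: Z = R = 12.8 Ω
  L: Z = jωL = j·2.105e+04·0.0179 = 0 + j376.8 Ω
  C: Z = 1/(jωC) = -j/(ω·C) = 0 - j9981 Ω
Step 3 — Series combination: Z_total = R + L + C = 12.8 - j9604 Ω = 9604∠-89.9° Ω.

Z = 12.8 - j9604 Ω = 9604∠-89.9° Ω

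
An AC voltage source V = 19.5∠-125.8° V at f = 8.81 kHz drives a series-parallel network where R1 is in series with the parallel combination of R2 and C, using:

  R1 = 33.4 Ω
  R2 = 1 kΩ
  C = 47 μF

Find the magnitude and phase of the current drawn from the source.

Step 1 — Angular frequency: ω = 2π·f = 2π·8810 = 5.535e+04 rad/s.
Step 2 — Component impedances:
  R1: Z = R = 33.4 Ω
  R2: Z = R = 1000 Ω
  C: Z = 1/(jωC) = -j/(ω·C) = 0 - j0.3844 Ω
Step 3 — Parallel branch: R2 || C = 1/(1/R2 + 1/C) = 0.0001477 - j0.3844 Ω.
Step 4 — Series with R1: Z_total = R1 + (R2 || C) = 33.4 - j0.3844 Ω = 33.4∠-0.7° Ω.
Step 5 — Source phasor: V = 19.5∠-125.8° V = -11.41 - j15.82 V.
Step 6 — Ohm's law: I = V / Z_total = (-11.41 - j15.82) / (33.4 - j0.3844) = -0.336 - j0.4774 A.
Step 7 — Convert to polar: |I| = 0.5838 A, ∠I = -125.1°.

I = 0.5838∠-125.1° A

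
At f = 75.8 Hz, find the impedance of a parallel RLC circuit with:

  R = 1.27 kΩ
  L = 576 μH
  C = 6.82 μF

Step 1 — Angular frequency: ω = 2π·f = 2π·75.8 = 476.3 rad/s.
Step 2 — Component impedances:
  R: Z = R = 1270 Ω
  L: Z = jωL = j·476.3·0.000576 = 0 + j0.2743 Ω
  C: Z = 1/(jωC) = -j/(ω·C) = 0 - j307.9 Ω
Step 3 — Parallel combination: 1/Z_total = 1/R + 1/L + 1/C; Z_total = 5.936e-05 + j0.2746 Ω = 0.2746∠90.0° Ω.

Z = 5.936e-05 + j0.2746 Ω = 0.2746∠90.0° Ω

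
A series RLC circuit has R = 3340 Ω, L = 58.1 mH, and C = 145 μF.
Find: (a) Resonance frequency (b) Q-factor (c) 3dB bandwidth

Step 1 — Resonance condition Im(Z)=0 gives ω₀ = 1/√(LC).
Step 2 — ω₀ = 1/√(0.0581·0.000145) = 344.5 rad/s.
Step 3 — f₀ = ω₀/(2π) = 54.83 Hz.
Step 4 — Series Q: Q = ω₀L/R = 344.5·0.0581/3340 = 0.005993.
Step 5 — 3dB bandwidth: Δω = ω₀/Q = 5.749e+04 rad/s; BW = Δω/(2π) = 9149 Hz.

(a) f₀ = 54.83 Hz  (b) Q = 0.005993  (c) BW = 9149 Hz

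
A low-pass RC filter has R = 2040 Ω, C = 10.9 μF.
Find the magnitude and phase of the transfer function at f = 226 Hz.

Step 1 — Angular frequency: ω = 2π·226 = 1420 rad/s.
Step 2 — Transfer function: H(jω) = 1/(1 + jωRC).
Step 3 — Denominator: 1 + jωRC = 1 + j·1420·2040·1.09e-05 = 1 + j31.58.
Step 4 — H = 0.001002 - j0.03164.
Step 5 — Magnitude: |H| = 0.03165 (-30.0 dB); phase: φ = -88.2°.

|H| = 0.03165 (-30.0 dB), φ = -88.2°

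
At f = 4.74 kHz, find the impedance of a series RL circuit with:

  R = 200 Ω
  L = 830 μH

Step 1 — Angular frequency: ω = 2π·f = 2π·4740 = 2.978e+04 rad/s.
Step 2 — Component impedances:
  R: Z = R = 200 Ω
  L: Z = jωL = j·2.978e+04·0.00083 = 0 + j24.72 Ω
Step 3 — Series combination: Z_total = R + L = 200 + j24.72 Ω = 201.5∠7.0° Ω.

Z = 200 + j24.72 Ω = 201.5∠7.0° Ω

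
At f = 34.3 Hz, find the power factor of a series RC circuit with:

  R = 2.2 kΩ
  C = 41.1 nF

Step 1 — Angular frequency: ω = 2π·f = 2π·34.3 = 215.5 rad/s.
Step 2 — Component impedances:
  R: Z = R = 2200 Ω
  C: Z = 1/(jωC) = -j/(ω·C) = 0 - j1.129e+05 Ω
Step 3 — Series combination: Z_total = R + C = 2200 - j1.129e+05 Ω = 1.129e+05∠-88.9° Ω.
Step 4 — Power factor: PF = cos(φ) = Re(Z)/|Z| = 2200/1.1292e+05 = 0.01948.
Step 5 — Type: Im(Z) = -1.129e+05 ⇒ leading (phase φ = -88.9°).

PF = 0.01948 (leading, φ = -88.9°)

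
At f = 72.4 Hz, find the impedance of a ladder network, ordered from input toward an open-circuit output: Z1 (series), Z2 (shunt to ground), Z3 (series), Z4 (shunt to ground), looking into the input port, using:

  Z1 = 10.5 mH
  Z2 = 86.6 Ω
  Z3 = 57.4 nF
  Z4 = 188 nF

Step 1 — Angular frequency: ω = 2π·f = 2π·72.4 = 454.9 rad/s.
Step 2 — Component impedances:
  Z1: Z = jωL = j·454.9·0.0105 = 0 + j4.776 Ω
  Z2: Z = R = 86.6 Ω
  Z3: Z = 1/(jωC) = -j/(ω·C) = 0 - j3.83e+04 Ω
  Z4: Z = 1/(jωC) = -j/(ω·C) = 0 - j1.169e+04 Ω
Step 3 — Ladder network (open output): work backward from the far end, alternating series and parallel combinations. Z_in = 86.6 + j4.626 Ω = 86.72∠3.1° Ω.

Z = 86.6 + j4.626 Ω = 86.72∠3.1° Ω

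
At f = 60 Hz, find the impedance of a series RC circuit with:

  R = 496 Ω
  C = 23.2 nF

Step 1 — Angular frequency: ω = 2π·f = 2π·60 = 377 rad/s.
Step 2 — Component impedances:
  R: Z = R = 496 Ω
  C: Z = 1/(jωC) = -j/(ω·C) = 0 - j1.143e+05 Ω
Step 3 — Series combination: Z_total = R + C = 496 - j1.143e+05 Ω = 1.143e+05∠-89.8° Ω.

Z = 496 - j1.143e+05 Ω = 1.143e+05∠-89.8° Ω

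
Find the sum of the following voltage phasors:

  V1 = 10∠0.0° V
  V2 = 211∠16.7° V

Step 1 — Convert each phasor to rectangular form:
  V1 = 10·(cos(0.0°) + j·sin(0.0°)) = 10 V
  V2 = 211·(cos(16.7°) + j·sin(16.7°)) = 202.1 + j60.63 V
Step 2 — Sum components: V_total = 212.1 + j60.63 V.
Step 3 — Convert to polar: |V_total| = 220.6 V, ∠V_total = 16.0°.

V_total = 220.6∠16.0° V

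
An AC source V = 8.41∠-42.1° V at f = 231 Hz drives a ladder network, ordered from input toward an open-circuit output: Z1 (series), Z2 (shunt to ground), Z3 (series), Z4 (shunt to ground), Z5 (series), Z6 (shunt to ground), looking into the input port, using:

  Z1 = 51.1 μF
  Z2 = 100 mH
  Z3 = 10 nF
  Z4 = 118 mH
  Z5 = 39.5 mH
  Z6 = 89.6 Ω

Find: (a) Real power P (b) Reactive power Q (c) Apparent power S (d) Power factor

Step 1 — Angular frequency: ω = 2π·f = 2π·231 = 1451 rad/s.
Step 2 — Component impedances:
  Z1: Z = 1/(jωC) = -j/(ω·C) = 0 - j13.48 Ω
  Z2: Z = jωL = j·1451·0.1 = 0 + j145.1 Ω
  Z3: Z = 1/(jωC) = -j/(ω·C) = 0 - j6.89e+04 Ω
  Z4: Z = jωL = j·1451·0.118 = 0 + j171.3 Ω
  Z5: Z = jωL = j·1451·0.0395 = 0 + j57.33 Ω
  Z6: Z = R = 89.6 Ω
Step 3 — Ladder network (open output): work backward from the far end, alternating series and parallel combinations. Z_in = 0.0001946 + j132 Ω = 132∠90.0° Ω.
Step 4 — Source phasor: V = 8.41∠-42.1° V = 6.24 - j5.638 V.
Step 5 — Current: I = V / Z = -0.04273 - j0.04729 A = 0.06373∠-132.1° A.
Step 6 — Complex power: S = V·I* = 7.905e-07 + j0.536 VA.
Step 7 — Real power: P = Re(S) = 7.905e-07 W.
Step 8 — Reactive power: Q = Im(S) = 0.536 VAR.
Step 9 — Apparent power: |S| = 0.536 VA.
Step 10 — Power factor: PF = P/|S| = 1.475e-06 (lagging).

(a) P = 7.905e-07 W  (b) Q = 0.536 VAR  (c) S = 0.536 VA  (d) PF = 1.475e-06 (lagging)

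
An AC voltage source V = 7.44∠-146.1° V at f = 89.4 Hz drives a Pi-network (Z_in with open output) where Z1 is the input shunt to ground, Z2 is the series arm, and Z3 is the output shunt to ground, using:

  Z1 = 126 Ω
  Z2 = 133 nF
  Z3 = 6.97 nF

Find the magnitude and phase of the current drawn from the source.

Step 1 — Angular frequency: ω = 2π·f = 2π·89.4 = 561.7 rad/s.
Step 2 — Component impedances:
  Z1: Z = R = 126 Ω
  Z2: Z = 1/(jωC) = -j/(ω·C) = 0 - j1.339e+04 Ω
  Z3: Z = 1/(jωC) = -j/(ω·C) = 0 - j2.554e+05 Ω
Step 3 — With open output, the series arm Z2 and the output shunt Z3 appear in series to ground: Z2 + Z3 = 0 - j2.688e+05 Ω.
Step 4 — Parallel with input shunt Z1: Z_in = Z1 || (Z2 + Z3) = 126 - j0.05906 Ω = 126∠-0.0° Ω.
Step 5 — Source phasor: V = 7.44∠-146.1° V = -6.175 - j4.15 V.
Step 6 — Ohm's law: I = V / Z_total = (-6.175 - j4.15) / (126 - j0.05906) = -0.04899 - j0.03296 A.
Step 7 — Convert to polar: |I| = 0.05905 A, ∠I = -146.1°.

I = 0.05905∠-146.1° A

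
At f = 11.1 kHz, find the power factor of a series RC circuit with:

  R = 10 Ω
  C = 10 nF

Step 1 — Angular frequency: ω = 2π·f = 2π·1.11e+04 = 6.974e+04 rad/s.
Step 2 — Component impedances:
  R: Z = R = 10 Ω
  C: Z = 1/(jωC) = -j/(ω·C) = 0 - j1434 Ω
Step 3 — Series combination: Z_total = R + C = 10 - j1434 Ω = 1434∠-89.6° Ω.
Step 4 — Power factor: PF = cos(φ) = Re(Z)/|Z| = 10/1434 = 0.006974.
Step 5 — Type: Im(Z) = -1434 ⇒ leading (phase φ = -89.6°).

PF = 0.006974 (leading, φ = -89.6°)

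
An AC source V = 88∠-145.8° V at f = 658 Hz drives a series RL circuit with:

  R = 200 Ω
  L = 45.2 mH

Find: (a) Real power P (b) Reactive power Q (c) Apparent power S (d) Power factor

Step 1 — Angular frequency: ω = 2π·f = 2π·658 = 4134 rad/s.
Step 2 — Component impedances:
  R: Z = R = 200 Ω
  L: Z = jωL = j·4134·0.0452 = 0 + j186.9 Ω
Step 3 — Series combination: Z_total = R + L = 200 + j186.9 Ω = 273.7∠43.1° Ω.
Step 4 — Source phasor: V = 88∠-145.8° V = -72.78 - j49.46 V.
Step 5 — Current: I = V / Z = -0.3177 + j0.0495 A = 0.3215∠171.1° A.
Step 6 — Complex power: S = V·I* = 20.67 + j19.32 VA.
Step 7 — Real power: P = Re(S) = 20.67 W.
Step 8 — Reactive power: Q = Im(S) = 19.32 VAR.
Step 9 — Apparent power: |S| = 28.29 VA.
Step 10 — Power factor: PF = P/|S| = 0.7307 (lagging).

(a) P = 20.67 W  (b) Q = 19.32 VAR  (c) S = 28.29 VA  (d) PF = 0.7307 (lagging)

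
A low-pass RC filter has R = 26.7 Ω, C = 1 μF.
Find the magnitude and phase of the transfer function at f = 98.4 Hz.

Step 1 — Angular frequency: ω = 2π·98.4 = 618.3 rad/s.
Step 2 — Transfer function: H(jω) = 1/(1 + jωRC).
Step 3 — Denominator: 1 + jωRC = 1 + j·618.3·26.7·1e-06 = 1 + j0.01651.
Step 4 — H = 0.9997 - j0.0165.
Step 5 — Magnitude: |H| = 0.9999 (-0.0 dB); phase: φ = -0.9°.

|H| = 0.9999 (-0.0 dB), φ = -0.9°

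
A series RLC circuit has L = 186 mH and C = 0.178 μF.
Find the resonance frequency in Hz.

Step 1 — Resonance condition Im(Z)=0 gives ω₀ = 1/√(LC).
Step 2 — ω₀ = 1/√(0.186·1.78e-07) = 5496 rad/s.
Step 3 — f₀ = ω₀/(2π) = 874.7 Hz.

f₀ = 874.7 Hz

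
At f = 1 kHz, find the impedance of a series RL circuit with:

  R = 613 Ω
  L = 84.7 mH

Step 1 — Angular frequency: ω = 2π·f = 2π·1000 = 6283 rad/s.
Step 2 — Component impedances:
  R: Z = R = 613 Ω
  L: Z = jωL = j·6283·0.0847 = 0 + j532.2 Ω
Step 3 — Series combination: Z_total = R + L = 613 + j532.2 Ω = 811.8∠41.0° Ω.

Z = 613 + j532.2 Ω = 811.8∠41.0° Ω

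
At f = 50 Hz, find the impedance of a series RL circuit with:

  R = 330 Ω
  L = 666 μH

Step 1 — Angular frequency: ω = 2π·f = 2π·50 = 314.2 rad/s.
Step 2 — Component impedances:
  R: Z = R = 330 Ω
  L: Z = jωL = j·314.2·0.000666 = 0 + j0.2092 Ω
Step 3 — Series combination: Z_total = R + L = 330 + j0.2092 Ω = 330∠0.0° Ω.

Z = 330 + j0.2092 Ω = 330∠0.0° Ω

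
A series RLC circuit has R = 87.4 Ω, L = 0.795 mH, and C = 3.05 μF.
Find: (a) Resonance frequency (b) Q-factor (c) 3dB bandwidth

Step 1 — Resonance: ω₀ = 1/√(LC) = 1/√(0.000795·3.05e-06) = 2.031e+04 rad/s.
Step 2 — f₀ = ω₀/(2π) = 3232 Hz.
Step 3 — Series Q: Q = ω₀L/R = 2.031e+04·0.000795/87.4 = 0.1847.
Step 4 — Bandwidth: Δω = ω₀/Q = 1.099e+05 rad/s; BW = Δω/(2π) = 1.75e+04 Hz.

(a) f₀ = 3232 Hz  (b) Q = 0.1847  (c) BW = 1.75e+04 Hz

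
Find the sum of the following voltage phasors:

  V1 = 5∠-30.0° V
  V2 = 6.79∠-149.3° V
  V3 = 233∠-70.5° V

Step 1 — Convert each phasor to rectangular form:
  V1 = 5·(cos(-30.0°) + j·sin(-30.0°)) = 4.33 - j2.5 V
  V2 = 6.79·(cos(-149.3°) + j·sin(-149.3°)) = -5.838 - j3.467 V
  V3 = 233·(cos(-70.5°) + j·sin(-70.5°)) = 77.78 - j219.6 V
Step 2 — Sum components: V_total = 76.27 - j225.6 V.
Step 3 — Convert to polar: |V_total| = 238.1 V, ∠V_total = -71.3°.

V_total = 238.1∠-71.3° V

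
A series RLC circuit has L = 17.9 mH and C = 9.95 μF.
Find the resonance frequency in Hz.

Step 1 — Resonance condition Im(Z)=0 gives ω₀ = 1/√(LC).
Step 2 — ω₀ = 1/√(0.0179·9.95e-06) = 2370 rad/s.
Step 3 — f₀ = ω₀/(2π) = 377.1 Hz.

f₀ = 377.1 Hz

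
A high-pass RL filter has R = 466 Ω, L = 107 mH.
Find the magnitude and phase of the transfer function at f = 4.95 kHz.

Step 1 — Angular frequency: ω = 2π·4950 = 3.11e+04 rad/s.
Step 2 — Transfer function: H(jω) = jωL/(R + jωL).
Step 3 — Numerator jωL = j·3328; denominator R + jωL = 466 + j3328.
Step 4 — H = 0.9808 + j0.1373.
Step 5 — Magnitude: |H| = 0.9903 (-0.1 dB); phase: φ = 8.0°.

|H| = 0.9903 (-0.1 dB), φ = 8.0°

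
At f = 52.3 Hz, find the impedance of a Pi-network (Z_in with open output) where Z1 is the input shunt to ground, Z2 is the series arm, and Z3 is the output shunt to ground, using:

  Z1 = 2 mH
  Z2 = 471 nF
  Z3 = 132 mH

Step 1 — Angular frequency: ω = 2π·f = 2π·52.3 = 328.6 rad/s.
Step 2 — Component impedances:
  Z1: Z = jωL = j·328.6·0.002 = 0 + j0.6572 Ω
  Z2: Z = 1/(jωC) = -j/(ω·C) = 0 - j6461 Ω
  Z3: Z = jωL = j·328.6·0.132 = 0 + j43.38 Ω
Step 3 — With open output, the series arm Z2 and the output shunt Z3 appear in series to ground: Z2 + Z3 = 0 - j6418 Ω.
Step 4 — Parallel with input shunt Z1: Z_in = Z1 || (Z2 + Z3) = 0 + j0.6573 Ω = 0.6573∠90.0° Ω.

Z = 0 + j0.6573 Ω = 0.6573∠90.0° Ω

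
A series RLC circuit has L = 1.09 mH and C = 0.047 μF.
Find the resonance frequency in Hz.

Step 1 — Resonance condition Im(Z)=0 gives ω₀ = 1/√(LC).
Step 2 — ω₀ = 1/√(0.00109·4.7e-08) = 1.397e+05 rad/s.
Step 3 — f₀ = ω₀/(2π) = 2.224e+04 Hz.

f₀ = 2.224e+04 Hz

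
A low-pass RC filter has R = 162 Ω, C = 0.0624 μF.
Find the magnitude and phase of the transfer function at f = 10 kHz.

Step 1 — Angular frequency: ω = 2π·1e+04 = 6.283e+04 rad/s.
Step 2 — Transfer function: H(jω) = 1/(1 + jωRC).
Step 3 — Denominator: 1 + jωRC = 1 + j·6.283e+04·162·6.24e-08 = 1 + j0.6352.
Step 4 — H = 0.7125 - j0.4526.
Step 5 — Magnitude: |H| = 0.8441 (-1.5 dB); phase: φ = -32.4°.

|H| = 0.8441 (-1.5 dB), φ = -32.4°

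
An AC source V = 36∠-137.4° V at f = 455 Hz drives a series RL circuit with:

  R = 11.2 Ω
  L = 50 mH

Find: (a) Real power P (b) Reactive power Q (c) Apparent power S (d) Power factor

Step 1 — Angular frequency: ω = 2π·f = 2π·455 = 2859 rad/s.
Step 2 — Component impedances:
  R: Z = R = 11.2 Ω
  L: Z = jωL = j·2859·0.05 = 0 + j142.9 Ω
Step 3 — Series combination: Z_total = R + L = 11.2 + j142.9 Ω = 143.4∠85.5° Ω.
Step 4 — Source phasor: V = 36∠-137.4° V = -26.5 - j24.37 V.
Step 5 — Current: I = V / Z = -0.1839 + j0.171 A = 0.2511∠137.1° A.
Step 6 — Complex power: S = V·I* = 0.7061 + j9.011 VA.
Step 7 — Real power: P = Re(S) = 0.7061 W.
Step 8 — Reactive power: Q = Im(S) = 9.011 VAR.
Step 9 — Apparent power: |S| = 9.039 VA.
Step 10 — Power factor: PF = P/|S| = 0.07811 (lagging).

(a) P = 0.7061 W  (b) Q = 9.011 VAR  (c) S = 9.039 VA  (d) PF = 0.07811 (lagging)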